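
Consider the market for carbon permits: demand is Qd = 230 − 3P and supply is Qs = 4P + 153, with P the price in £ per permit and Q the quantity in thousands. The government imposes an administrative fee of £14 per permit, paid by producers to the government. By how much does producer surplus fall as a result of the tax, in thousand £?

Without the tax, 230 − 3P = 4P + 153 gives 7P = 77, so P* = £11 and Q* = 197.
With the tax collected from producers, supply shifts: Qs = 4(P − 14) + 153.
New equilibrium: consumers pay £19, producers receive £5, Q = 173. (Wedge: Pb − Ps = 14.)
ΔPS is the trapezoid between Q = 173 and Q = 197 of height £6: ½ · (197 + 173) · 6 = £1110.

Producer surplus falls by £1110 thousand.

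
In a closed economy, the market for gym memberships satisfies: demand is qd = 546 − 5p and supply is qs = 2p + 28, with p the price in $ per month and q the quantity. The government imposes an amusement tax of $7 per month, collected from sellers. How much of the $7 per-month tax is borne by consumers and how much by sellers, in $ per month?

Consumers bear $2 per month; sellers bear $5 per month.

Before the tax: set 546 − 5p = 2p + 28 → p* = $74, q* = 176.
With the tax collected from sellers, supply shifts: qs = 2(p − 7) + 28.
New equilibrium: consumers pay $76, sellers receive $69, q = 166. (Wedge: pb − ps = 7.)
Burden on consumers: $2; on sellers: $5. (They sum to $7.)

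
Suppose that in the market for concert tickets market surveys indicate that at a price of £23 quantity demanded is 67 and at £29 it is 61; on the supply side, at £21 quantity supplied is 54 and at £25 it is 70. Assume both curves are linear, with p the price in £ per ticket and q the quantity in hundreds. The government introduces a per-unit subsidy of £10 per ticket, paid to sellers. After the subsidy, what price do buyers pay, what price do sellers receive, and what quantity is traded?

Buyers pay £16; sellers receive £26; quantity = 74.

Demand slope: (61 − 67)/(29 − 23) = -1, so qd = 90 − p.
Supply slope: (70 − 54)/(25 − 21) = 4, so qs = 4p − 30.
Before the subsidy: set 90 − p = 4p − 30 → p* = £24, q* = 66.
With a per-unit subsidy paid to sellers, each receives p + 10 per unit sold, so supply becomes qs = 4(p + 10) − 30.
New equilibrium: buyers pay £16, sellers receive £26, q = 74. (Wedge: pb − ps = −10.)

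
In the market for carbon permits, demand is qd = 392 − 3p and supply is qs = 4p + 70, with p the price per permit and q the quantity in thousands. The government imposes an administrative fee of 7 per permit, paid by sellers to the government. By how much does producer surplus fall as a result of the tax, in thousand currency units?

Producer surplus falls by 744 thousand.

Before the tax: set 392 − 3p = 4p + 70 → p* = 46, q* = 254.
With the tax collected from sellers, supply shifts: qs = 4(p − 7) + 70.
New equilibrium: consumers pay 50, sellers receive 43, q = 242. (Wedge: pb − ps = 7.)
ΔPS is the trapezoid between Q = 242 and Q = 254 of height 3: ½ · (254 + 242) · 3 = 744.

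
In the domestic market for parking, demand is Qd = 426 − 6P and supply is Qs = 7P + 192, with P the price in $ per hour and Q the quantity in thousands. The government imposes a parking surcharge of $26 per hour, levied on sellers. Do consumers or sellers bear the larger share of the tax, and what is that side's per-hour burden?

Without the tax, 426 − 6P = 7P + 192 gives 13P = 234, so P* = $18 and Q* = 318.
With the tax collected from sellers, supply shifts: Qs = 7(P − 26) + 192.
New equilibrium: consumers pay $32, sellers receive $6, Q = 234. (Wedge: Pb − Ps = 26.)
Per-hour burden: consumers $14, sellers $12.
Consumers take the larger share because demand is less price-elastic here (demand slope 6 vs supply slope 7).
The less price-elastic side of the market bears the larger share of a per-unit tax.

Consumers bear the larger share: $14 per hour.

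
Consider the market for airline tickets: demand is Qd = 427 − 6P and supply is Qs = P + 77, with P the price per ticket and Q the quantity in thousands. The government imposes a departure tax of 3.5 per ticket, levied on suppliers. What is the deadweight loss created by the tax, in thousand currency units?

Before the tax: set 427 − 6P = P + 77 → P* = 50, Q* = 127.
With the tax collected from suppliers, supply shifts: Qs = (P − 3.5) + 77.
Solving gives Q = 124 with consumers paying 50.5 and suppliers receiving 47 (the 3.5 wedge).
Quantity falls by |ΔQ| = |127 − 124| = 3.
DWL = ½ · t · |ΔQ| = ½ · 3.5 · 3 = 5.25.

Deadweight loss = 5.25 thousand.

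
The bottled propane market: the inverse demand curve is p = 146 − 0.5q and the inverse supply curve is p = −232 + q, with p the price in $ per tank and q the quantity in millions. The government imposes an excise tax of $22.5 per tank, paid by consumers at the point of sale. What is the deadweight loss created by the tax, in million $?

Deadweight loss = $168.75 million.

Rewrite in direct form: qd = 292 − 2p and qs = p + 232.
Before the tax: set 292 − 2p = p + 232 → p* = $20, q* = 252.
With the tax collected from consumers, demand (in seller-price terms) shifts: qd = 292 − 2(p + 22.5).
Solving gives q = 237 with consumers paying $27.5 and producers receiving $5 (the $22.5 wedge).
Quantity falls by |ΔQ| = |252 − 237| = 15.
DWL = ½ · t · |ΔQ| = ½ · 22.5 · 15 = $168.75.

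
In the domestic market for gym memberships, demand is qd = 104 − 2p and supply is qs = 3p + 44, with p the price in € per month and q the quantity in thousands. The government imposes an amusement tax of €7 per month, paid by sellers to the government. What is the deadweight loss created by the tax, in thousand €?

Without the tax, 104 − 2p = 3p + 44 gives 5p = 60, so p* = €12 and q* = 80.
With the tax collected from sellers, supply shifts: qs = 3(p − 7) + 44.
New equilibrium: consumers pay €16.2, sellers receive €9.2, q = 71.6. (Wedge: pb − ps = 7.)
Quantity falls by |ΔQ| = |80 − 71.6| = 8.4.
DWL = ½ · t · |ΔQ| = ½ · 7 · 8.4 = €29.4.

Deadweight loss = €29.4 thousand.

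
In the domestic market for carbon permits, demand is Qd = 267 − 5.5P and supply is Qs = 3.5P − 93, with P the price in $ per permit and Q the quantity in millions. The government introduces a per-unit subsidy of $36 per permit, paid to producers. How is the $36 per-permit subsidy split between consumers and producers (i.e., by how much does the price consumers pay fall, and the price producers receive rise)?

Without the subsidy, 267 − 5.5P = 3.5P − 93 gives 9P = 360, so P* = $40 and Q* = 47.
With a per-unit subsidy paid to producers, each receives P + 36 per unit sold, so supply becomes Qs = 3.5(P + 36) − 93.
Solving gives Q = 124 with consumers paying $26 and producers receiving $62 (the $36 wedge).
Gain to consumers: $14; to producers: $22. (They sum to $36.)

Consumers gain $14 per permit; producers gain $22 per permit.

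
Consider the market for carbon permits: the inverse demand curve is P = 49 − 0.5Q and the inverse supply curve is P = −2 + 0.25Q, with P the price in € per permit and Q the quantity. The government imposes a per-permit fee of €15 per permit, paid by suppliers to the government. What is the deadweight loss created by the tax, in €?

Inverting to Q(P) form: Qd = 98 − 2P; Qs = 4P + 8.
Before the tax: set 98 − 2P = 4P + 8 → P* = €15, Q* = 68.
With the tax collected from suppliers, supply shifts: Qs = 4(P − 15) + 8.
Solving gives Q = 48 with consumers paying €25 and suppliers receiving €10 (the €15 wedge).
Quantity falls by |ΔQ| = |68 − 48| = 20.
DWL = ½ · t · |ΔQ| = ½ · 15 · 20 = €150.

Deadweight loss = €150.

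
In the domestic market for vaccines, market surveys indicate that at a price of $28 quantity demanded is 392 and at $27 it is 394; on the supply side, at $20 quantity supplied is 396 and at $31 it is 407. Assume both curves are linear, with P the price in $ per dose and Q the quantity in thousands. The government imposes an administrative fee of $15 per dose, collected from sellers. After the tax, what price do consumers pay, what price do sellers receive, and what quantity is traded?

Consumers pay $29; sellers receive $14; quantity = 390.

Demand slope: (394 − 392)/(27 − 28) = -2, so Qd = 448 − 2P.
Supply slope: (407 − 396)/(31 − 20) = 1, so Qs = P + 376.
Before the tax: set 448 − 2P = P + 376 → P* = $24, Q* = 400.
With the tax collected from sellers, supply shifts: Qs = (P − 15) + 376.
New equilibrium: consumers pay $29, sellers receive $14, Q = 390. (Wedge: Pb − Ps = 15.)
The less price-elastic side of the market bears the larger share of a per-unit tax.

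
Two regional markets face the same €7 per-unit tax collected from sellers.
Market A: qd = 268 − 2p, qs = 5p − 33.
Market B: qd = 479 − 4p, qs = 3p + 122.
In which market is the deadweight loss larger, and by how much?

Market B, by €7.

Market A: pre-tax p* = €43, q* = 182; post-tax q = 172; deadweight loss = €35.
Market B: pre-tax p* = €51, q* = 275; post-tax q = 263; deadweight loss = €42.
Difference: €35 vs €42 → market B is larger by €7.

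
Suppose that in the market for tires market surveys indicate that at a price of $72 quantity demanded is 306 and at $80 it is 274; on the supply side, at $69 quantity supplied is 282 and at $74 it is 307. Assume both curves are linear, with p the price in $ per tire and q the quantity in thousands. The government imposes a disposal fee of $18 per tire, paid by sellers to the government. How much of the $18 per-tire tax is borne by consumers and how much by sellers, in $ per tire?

Consumers bear $10 per tire; sellers bear $8 per tire.

Demand slope: (274 − 306)/(80 − 72) = -4, so qd = 594 − 4p.
Supply slope: (307 − 282)/(74 − 69) = 5, so qs = 5p − 63.
Without the tax, 594 − 4p = 5p − 63 gives 9p = 657, so p* = $73 and q* = 302.
With the tax collected from sellers, supply shifts: qs = 5(p − 18) − 63.
Solving gives q = 262 with consumers paying $83 and sellers receiving $65 (the $18 wedge).
Burden on consumers: $10; on sellers: $8. (They sum to $18.)
The less price-elastic side of the market bears the larger share of a per-unit tax.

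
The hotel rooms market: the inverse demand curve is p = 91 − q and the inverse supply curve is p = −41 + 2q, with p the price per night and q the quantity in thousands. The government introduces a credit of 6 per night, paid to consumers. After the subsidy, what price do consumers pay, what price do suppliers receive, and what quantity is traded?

Inverting to q(p) form: qd = 91 − p; qs = 0.5p + 20.5.
Without the subsidy, 91 − p = 0.5p + 20.5 gives 1.5p = 70.5, so p* = 47 and q* = 44.
With a per-unit subsidy paid to consumers, each effectively pays p − 6, so demand becomes qd = 91 − (p − 6).
New equilibrium: consumers pay 45, suppliers receive 51, q = 46. (Wedge: pb − ps = −6.)

Consumers pay 45; suppliers receive 51; quantity = 46.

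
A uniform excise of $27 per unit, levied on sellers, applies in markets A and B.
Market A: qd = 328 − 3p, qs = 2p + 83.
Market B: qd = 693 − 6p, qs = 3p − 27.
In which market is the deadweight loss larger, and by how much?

Market B, by $291.6.

Market A: pre-tax p* = $49, q* = 181; post-tax q = 148.6; deadweight loss = $437.4.
Market B: pre-tax p* = $80, q* = 213; post-tax q = 159; deadweight loss = $729.
Difference: $437.4 vs $729 → market B is larger by $291.6.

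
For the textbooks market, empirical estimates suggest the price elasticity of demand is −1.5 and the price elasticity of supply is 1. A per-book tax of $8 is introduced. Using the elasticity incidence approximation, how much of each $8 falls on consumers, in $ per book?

Incidence ratio: consumers' share ≈ εs / (εs + |εd|) = 1 / (1 + 1.5) = 0.4.
So consumers bear ≈ 0.4 × $8 = $3.2; producers bear $4.8.

Consumers bear ≈ $3.2 per book.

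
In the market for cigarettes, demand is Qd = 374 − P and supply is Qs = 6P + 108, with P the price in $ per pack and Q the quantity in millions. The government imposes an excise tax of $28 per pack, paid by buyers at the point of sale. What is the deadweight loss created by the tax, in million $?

Deadweight loss = $336 million.

Without the tax, 374 − P = 6P + 108 gives 7P = 266, so P* = $38 and Q* = 336.
With the tax collected from buyers, demand (in seller-price terms) shifts: Qd = 374 − (P + 28).
New equilibrium: buyers pay $62, producers receive $34, Q = 312. (Wedge: Pb − Ps = 28.)
Quantity falls by |ΔQ| = |336 − 312| = 24.
DWL = ½ · t · |ΔQ| = ½ · 28 · 24 = $336.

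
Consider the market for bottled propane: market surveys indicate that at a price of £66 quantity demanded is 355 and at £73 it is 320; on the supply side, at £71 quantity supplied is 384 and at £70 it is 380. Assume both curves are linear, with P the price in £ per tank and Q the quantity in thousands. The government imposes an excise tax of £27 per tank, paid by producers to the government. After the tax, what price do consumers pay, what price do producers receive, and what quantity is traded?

Consumers pay £77; producers receive £50; quantity = 300.

Demand slope: (320 − 355)/(73 − 66) = -5, so Qd = 685 − 5P.
Supply slope: (380 − 384)/(70 − 71) = 4, so Qs = 4P + 100.
Before the tax: set 685 − 5P = 4P + 100 → P* = £65, Q* = 360.
With the tax collected from producers, supply shifts: Qs = 4(P − 27) + 100.
New equilibrium: consumers pay £77, producers receive £50, Q = 300. (Wedge: Pb − Ps = 27.)
The less price-elastic side of the market bears the larger share of a per-unit tax.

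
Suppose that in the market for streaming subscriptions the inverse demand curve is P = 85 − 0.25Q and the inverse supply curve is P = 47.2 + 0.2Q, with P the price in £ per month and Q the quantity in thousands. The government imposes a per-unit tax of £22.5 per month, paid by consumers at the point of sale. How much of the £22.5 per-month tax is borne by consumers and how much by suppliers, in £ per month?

Rewrite in direct form: Qd = 340 − 4P and Qs = 5P − 236.
Before the tax: set 340 − 4P = 5P − 236 → P* = £64, Q* = 84.
With the tax collected from consumers, demand (in seller-price terms) shifts: Qd = 340 − 4(P + 22.5).
Solving gives Q = 34 with consumers paying £76.5 and suppliers receiving £54 (the £22.5 wedge).
Burden on consumers: £12.5; on suppliers: £10. (They sum to £22.5.)

Consumers bear £12.5 per month; suppliers bear £10 per month.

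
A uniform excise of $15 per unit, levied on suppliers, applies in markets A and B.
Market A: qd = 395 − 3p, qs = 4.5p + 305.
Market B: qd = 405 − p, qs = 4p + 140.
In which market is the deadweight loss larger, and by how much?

Market A: pre-tax p* = $12, q* = 359; post-tax q = 332; deadweight loss = $202.5.
Market B: pre-tax p* = $53, q* = 352; post-tax q = 340; deadweight loss = $90.
Difference: $202.5 vs $90 → market A is larger by $112.5.

Market A, by $112.5.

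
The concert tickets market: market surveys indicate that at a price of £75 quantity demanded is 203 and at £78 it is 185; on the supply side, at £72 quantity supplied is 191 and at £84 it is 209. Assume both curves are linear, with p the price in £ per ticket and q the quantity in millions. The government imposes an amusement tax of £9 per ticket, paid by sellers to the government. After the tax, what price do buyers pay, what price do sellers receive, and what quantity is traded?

Buyers pay £77.8; sellers receive £68.8; quantity = 186.2.

Demand slope: (185 − 203)/(78 − 75) = -6, so qd = 653 − 6p.
Supply slope: (209 − 191)/(84 − 72) = 1.5, so qs = 1.5p + 83.
Before the tax: set 653 − 6p = 1.5p + 83 → p* = £76, q* = 197.
With the tax collected from sellers, supply shifts: qs = 1.5(p − 9) + 83.
New equilibrium: buyers pay £77.8, sellers receive £68.8, q = 186.2. (Wedge: pb − ps = 9.)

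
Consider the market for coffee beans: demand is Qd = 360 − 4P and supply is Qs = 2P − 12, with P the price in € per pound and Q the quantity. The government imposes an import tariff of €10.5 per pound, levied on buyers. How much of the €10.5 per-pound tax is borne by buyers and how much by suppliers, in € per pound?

Without the tax, 360 − 4P = 2P − 12 gives 6P = 372, so P* = €62 and Q* = 112.
With the tax collected from buyers, demand (in seller-price terms) shifts: Qd = 360 − 4(P + 10.5).
Solving gives Q = 98 with buyers paying €65.5 and suppliers receiving €55 (the €10.5 wedge).
Burden on buyers: €3.5; on suppliers: €7. (They sum to €10.5.)

Buyers bear €3.5 per pound; suppliers bear €7 per pound.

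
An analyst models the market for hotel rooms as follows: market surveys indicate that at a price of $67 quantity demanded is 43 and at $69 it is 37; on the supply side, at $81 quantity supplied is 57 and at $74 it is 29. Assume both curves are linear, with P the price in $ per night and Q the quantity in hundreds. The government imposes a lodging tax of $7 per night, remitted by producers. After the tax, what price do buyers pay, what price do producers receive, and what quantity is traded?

Buyers pay $77; producers receive $70; quantity = 13.

Demand slope: (37 − 43)/(69 − 67) = -3, so Qd = 244 − 3P.
Supply slope: (29 − 57)/(74 − 81) = 4, so Qs = 4P − 267.
Without the tax, 244 − 3P = 4P − 267 gives 7P = 511, so P* = $73 and Q* = 25.
With the tax collected from producers, supply shifts: Qs = 4(P − 7) − 267.
New equilibrium: buyers pay $77, producers receive $70, Q = 13. (Wedge: Pb − Ps = 7.)
The less price-elastic side of the market bears the larger share of a per-unit tax.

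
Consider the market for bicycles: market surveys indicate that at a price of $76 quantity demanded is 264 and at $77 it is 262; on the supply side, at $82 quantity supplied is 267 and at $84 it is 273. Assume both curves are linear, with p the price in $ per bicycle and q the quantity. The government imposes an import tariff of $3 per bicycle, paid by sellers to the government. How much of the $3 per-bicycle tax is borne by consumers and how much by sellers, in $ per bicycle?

Demand slope: (262 − 264)/(77 − 76) = -2, so qd = 416 − 2p.
Supply slope: (273 − 267)/(84 − 82) = 3, so qs = 3p + 21.
Before the tax: set 416 − 2p = 3p + 21 → p* = $79, q* = 258.
With the tax collected from sellers, supply shifts: qs = 3(p − 3) + 21.
Solving gives q = 254.4 with consumers paying $80.8 and sellers receiving $77.8 (the $3 wedge).
Burden on consumers: $1.8; on sellers: $1.2. (They sum to $3.)
The less price-elastic side of the market bears the larger share of a per-unit tax.

Consumers bear $1.8 per bicycle; sellers bear $1.2 per bicycle.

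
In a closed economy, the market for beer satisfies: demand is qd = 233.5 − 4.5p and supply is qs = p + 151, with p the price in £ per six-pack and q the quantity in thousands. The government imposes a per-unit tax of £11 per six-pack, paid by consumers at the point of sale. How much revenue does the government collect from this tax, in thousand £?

Without the tax, 233.5 − 4.5p = p + 151 gives 5.5p = 82.5, so p* = £15 and q* = 166.
With the tax collected from consumers, demand (in seller-price terms) shifts: qd = 233.5 − 4.5(p + 11).
New equilibrium: consumers pay £17, suppliers receive £6, q = 157. (Wedge: pb − ps = 11.)
Revenue = t · Q = 11 · 157 = £1727.

Tax revenue = £1727 thousand.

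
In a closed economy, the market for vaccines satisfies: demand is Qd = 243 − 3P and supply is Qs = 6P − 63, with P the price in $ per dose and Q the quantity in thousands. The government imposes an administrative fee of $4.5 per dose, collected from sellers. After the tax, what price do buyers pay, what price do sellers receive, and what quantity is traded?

Without the tax, 243 − 3P = 6P − 63 gives 9P = 306, so P* = $34 and Q* = 141.
With the tax collected from sellers, supply shifts: Qs = 6(P − 4.5) − 63.
New equilibrium: buyers pay $37, sellers receive $32.5, Q = 132. (Wedge: Pb − Ps = 4.5.)

Buyers pay $37; sellers receive $32.5; quantity = 132.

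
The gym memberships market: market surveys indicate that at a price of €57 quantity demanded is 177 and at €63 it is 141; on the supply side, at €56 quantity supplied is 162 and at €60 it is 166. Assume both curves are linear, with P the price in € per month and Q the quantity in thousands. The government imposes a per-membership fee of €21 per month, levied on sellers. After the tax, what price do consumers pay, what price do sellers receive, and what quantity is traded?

Demand slope: (141 − 177)/(63 − 57) = -6, so Qd = 519 − 6P.
Supply slope: (166 − 162)/(60 − 56) = 1, so Qs = P + 106.
Before the tax: set 519 − 6P = P + 106 → P* = €59, Q* = 165.
With the tax collected from sellers, supply shifts: Qs = (P − 21) + 106.
New equilibrium: consumers pay €62, sellers receive €41, Q = 147. (Wedge: Pb − Ps = 21.)
The less price-elastic side of the market bears the larger share of a per-unit tax.

Consumers pay €62; sellers receive €41; quantity = 147.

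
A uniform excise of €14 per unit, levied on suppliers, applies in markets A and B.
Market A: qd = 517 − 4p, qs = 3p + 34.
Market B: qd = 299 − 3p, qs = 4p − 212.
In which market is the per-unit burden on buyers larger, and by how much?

Market B, by €2.

Market A: pre-tax p* = €69, q* = 241; post-tax q = 217; per-unit burden on buyers = €6.
Market B: pre-tax p* = €73, q* = 80; post-tax q = 56; per-unit burden on buyers = €8.
Difference: €6 vs €8 → market B is larger by €2.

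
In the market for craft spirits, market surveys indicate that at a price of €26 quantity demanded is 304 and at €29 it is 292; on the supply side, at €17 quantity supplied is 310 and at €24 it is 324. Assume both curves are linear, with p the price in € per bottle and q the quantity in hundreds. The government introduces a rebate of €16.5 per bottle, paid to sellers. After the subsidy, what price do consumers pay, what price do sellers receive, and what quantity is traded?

Demand slope: (292 − 304)/(29 − 26) = -4, so qd = 408 − 4p.
Supply slope: (324 − 310)/(24 − 17) = 2, so qs = 2p + 276.
Without the subsidy, 408 − 4p = 2p + 276 gives 6p = 132, so p* = €22 and q* = 320.
With a per-unit subsidy paid to sellers, each receives p + 16.5 per unit sold, so supply becomes qs = 2(p + 16.5) + 276.
Solving gives q = 342 with consumers paying €16.5 and sellers receiving €33 (the €16.5 wedge).

Consumers pay €16.5; sellers receive €33; quantity = 342.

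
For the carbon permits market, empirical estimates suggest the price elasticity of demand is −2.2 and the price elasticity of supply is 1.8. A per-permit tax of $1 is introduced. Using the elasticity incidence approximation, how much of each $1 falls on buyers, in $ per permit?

Incidence ratio: buyers' share ≈ εs / (εs + |εd|) = 1.8 / (1.8 + 2.2) = 0.45.
So buyers bear ≈ 0.45 × $1 = $0.45; sellers bear $0.55.

Buyers bear ≈ $0.45 per permit.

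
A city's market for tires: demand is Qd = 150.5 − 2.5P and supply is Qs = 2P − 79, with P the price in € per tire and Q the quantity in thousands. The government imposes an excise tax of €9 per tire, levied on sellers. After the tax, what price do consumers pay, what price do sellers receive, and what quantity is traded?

Before the tax: set 150.5 − 2.5P = 2P − 79 → P* = €51, Q* = 23.
With the tax collected from sellers, supply shifts: Qs = 2(P − 9) − 79.
New equilibrium: consumers pay €55, sellers receive €46, Q = 13. (Wedge: Pb − Ps = 9.)

Consumers pay €55; sellers receive €46; quantity = 13.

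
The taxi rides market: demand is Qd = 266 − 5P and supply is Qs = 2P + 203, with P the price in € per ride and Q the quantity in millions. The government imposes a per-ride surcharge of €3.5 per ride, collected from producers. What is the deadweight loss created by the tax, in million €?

Without the tax, 266 − 5P = 2P + 203 gives 7P = 63, so P* = €9 and Q* = 221.
With the tax collected from producers, supply shifts: Qs = 2(P − 3.5) + 203.
New equilibrium: buyers pay €10, producers receive €6.5, Q = 216. (Wedge: Pb − Ps = 3.5.)
Quantity falls by |ΔQ| = |221 − 216| = 5.
DWL = ½ · t · |ΔQ| = ½ · 3.5 · 5 = €8.75.

Deadweight loss = €8.75 million.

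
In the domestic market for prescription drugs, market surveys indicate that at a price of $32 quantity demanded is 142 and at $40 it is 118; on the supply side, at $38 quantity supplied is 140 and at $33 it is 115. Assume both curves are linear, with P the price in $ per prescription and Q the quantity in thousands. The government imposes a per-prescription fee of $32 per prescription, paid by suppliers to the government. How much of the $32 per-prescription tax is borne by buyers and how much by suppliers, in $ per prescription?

Demand slope: (118 − 142)/(40 − 32) = -3, so Qd = 238 − 3P.
Supply slope: (115 − 140)/(33 − 38) = 5, so Qs = 5P − 50.
Without the tax, 238 − 3P = 5P − 50 gives 8P = 288, so P* = $36 and Q* = 130.
With the tax collected from suppliers, supply shifts: Qs = 5(P − 32) − 50.
Solving gives Q = 70 with buyers paying $56 and suppliers receiving $24 (the $32 wedge).
Burden on buyers: $20; on suppliers: $12. (They sum to $32.)

Buyers bear $20 per prescription; suppliers bear $12 per prescription.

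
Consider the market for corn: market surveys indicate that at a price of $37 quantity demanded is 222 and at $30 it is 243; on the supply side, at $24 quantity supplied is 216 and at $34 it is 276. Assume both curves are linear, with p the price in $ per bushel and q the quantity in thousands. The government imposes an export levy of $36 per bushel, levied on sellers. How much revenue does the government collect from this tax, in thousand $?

Demand slope: (243 − 222)/(30 − 37) = -3, so qd = 333 − 3p.
Supply slope: (276 − 216)/(34 − 24) = 6, so qs = 6p + 72.
Without the tax, 333 − 3p = 6p + 72 gives 9p = 261, so p* = $29 and q* = 246.
With the tax collected from sellers, supply shifts: qs = 6(p − 36) + 72.
Solving gives q = 174 with consumers paying $53 and sellers receiving $17 (the $36 wedge).
Revenue = t · Q = 36 · 174 = $6264.

Tax revenue = $6264 thousand.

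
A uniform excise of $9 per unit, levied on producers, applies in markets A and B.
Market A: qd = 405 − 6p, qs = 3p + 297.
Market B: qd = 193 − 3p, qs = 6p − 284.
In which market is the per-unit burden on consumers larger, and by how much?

Market A: pre-tax p* = $12, q* = 333; post-tax q = 315; per-unit burden on consumers = $3.
Market B: pre-tax p* = $53, q* = 34; post-tax q = 16; per-unit burden on consumers = $6.
Difference: $3 vs $6 → market B is larger by $3.

Market B, by $3.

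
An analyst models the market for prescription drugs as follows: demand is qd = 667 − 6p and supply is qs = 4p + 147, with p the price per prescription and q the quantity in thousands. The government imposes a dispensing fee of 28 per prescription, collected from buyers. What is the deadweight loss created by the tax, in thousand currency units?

Without the tax, 667 − 6p = 4p + 147 gives 10p = 520, so p* = 52 and q* = 355.
With the tax collected from buyers, demand (in seller-price terms) shifts: qd = 667 − 6(p + 28).
New equilibrium: buyers pay 63.2, producers receive 35.2, q = 287.8. (Wedge: pb − ps = 28.)
Quantity falls by |ΔQ| = |355 − 287.8| = 67.2.
DWL = ½ · t · |ΔQ| = ½ · 28 · 67.2 = 940.8.

Deadweight loss = 940.8 thousand.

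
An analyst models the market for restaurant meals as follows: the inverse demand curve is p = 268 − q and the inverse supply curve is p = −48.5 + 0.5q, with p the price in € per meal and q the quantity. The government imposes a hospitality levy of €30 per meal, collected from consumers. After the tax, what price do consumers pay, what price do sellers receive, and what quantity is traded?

Consumers pay €77; sellers receive €47; quantity = 191.

Rewrite in direct form: qd = 268 − p and qs = 2p + 97.
Before the tax: set 268 − p = 2p + 97 → p* = €57, q* = 211.
With the tax collected from consumers, demand (in seller-price terms) shifts: qd = 268 − (p + 30).
New equilibrium: consumers pay €77, sellers receive €47, q = 191. (Wedge: pb − ps = 30.)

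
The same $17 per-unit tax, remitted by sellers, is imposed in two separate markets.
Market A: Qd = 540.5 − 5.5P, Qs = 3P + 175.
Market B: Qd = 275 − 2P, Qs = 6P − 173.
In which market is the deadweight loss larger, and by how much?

Market A, by $63.75.

Market A: pre-tax P* = $43, Q* = 304; post-tax Q = 271; deadweight loss = $280.5.
Market B: pre-tax P* = $56, Q* = 163; post-tax Q = 137.5; deadweight loss = $216.75.
Difference: $280.5 vs $216.75 → market A is larger by $63.75.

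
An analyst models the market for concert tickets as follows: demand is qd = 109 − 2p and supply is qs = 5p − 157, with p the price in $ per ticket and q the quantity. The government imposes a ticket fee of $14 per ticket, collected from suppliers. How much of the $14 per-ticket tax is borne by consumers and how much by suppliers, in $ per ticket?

Before the tax: set 109 − 2p = 5p − 157 → p* = $38, q* = 33.
With the tax collected from suppliers, supply shifts: qs = 5(p − 14) − 157.
New equilibrium: consumers pay $48, suppliers receive $34, q = 13. (Wedge: pb − ps = 14.)
Burden on consumers: $10; on suppliers: $4. (They sum to $14.)

Consumers bear $10 per ticket; suppliers bear $4 per ticket.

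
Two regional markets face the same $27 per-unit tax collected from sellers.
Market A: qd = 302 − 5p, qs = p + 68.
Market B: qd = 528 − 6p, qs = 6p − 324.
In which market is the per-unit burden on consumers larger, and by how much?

Market A: pre-tax p* = $39, q* = 107; post-tax q = 84.5; per-unit burden on consumers = $4.5.
Market B: pre-tax p* = $71, q* = 102; post-tax q = 21; per-unit burden on consumers = $13.5.
Difference: $4.5 vs $13.5 → market B is larger by $9.

Market B, by $9.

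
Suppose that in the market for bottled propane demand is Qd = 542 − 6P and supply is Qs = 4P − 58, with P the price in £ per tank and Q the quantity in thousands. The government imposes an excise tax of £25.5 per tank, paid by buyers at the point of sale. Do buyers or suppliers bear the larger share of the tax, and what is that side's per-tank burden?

Suppliers bear the larger share: £15.3 per tank.

Before the tax: set 542 − 6P = 4P − 58 → P* = £60, Q* = 182.
With the tax collected from buyers, demand (in seller-price terms) shifts: Qd = 542 − 6(P + 25.5).
Solving gives Q = 120.8 with buyers paying £70.2 and suppliers receiving £44.7 (the £25.5 wedge).
Per-tank burden: buyers £10.2, suppliers £15.3.
Suppliers take the larger share because supply is less price-elastic here (demand slope 6 vs supply slope 4).
The less price-elastic side of the market bears the larger share of a per-unit tax.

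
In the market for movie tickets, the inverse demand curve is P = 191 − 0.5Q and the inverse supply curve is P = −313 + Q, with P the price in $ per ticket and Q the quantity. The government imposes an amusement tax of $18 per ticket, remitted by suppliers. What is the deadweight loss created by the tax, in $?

Inverting to Q(P) form: Qd = 382 − 2P; Qs = P + 313.
Before the tax: set 382 − 2P = P + 313 → P* = $23, Q* = 336.
With the tax collected from suppliers, supply shifts: Qs = (P − 18) + 313.
Solving gives Q = 324 with consumers paying $29 and suppliers receiving $11 (the $18 wedge).
Quantity falls by |ΔQ| = |336 − 324| = 12.
DWL = ½ · t · |ΔQ| = ½ · 18 · 12 = $108.

Deadweight loss = $108.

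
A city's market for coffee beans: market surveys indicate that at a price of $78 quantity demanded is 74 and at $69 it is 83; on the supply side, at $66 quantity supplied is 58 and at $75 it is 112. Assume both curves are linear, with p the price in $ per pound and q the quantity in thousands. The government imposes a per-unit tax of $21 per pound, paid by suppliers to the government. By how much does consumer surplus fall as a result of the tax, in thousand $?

Demand slope: (83 − 74)/(69 − 78) = -1, so qd = 152 − p.
Supply slope: (112 − 58)/(75 − 66) = 6, so qs = 6p − 338.
Without the tax, 152 − p = 6p − 338 gives 7p = 490, so p* = $70 and q* = 82.
With the tax collected from suppliers, supply shifts: qs = 6(p − 21) − 338.
Solving gives q = 64 with consumers paying $88 and suppliers receiving $67 (the $21 wedge).
ΔCS is the trapezoid between Q = 64 and Q = 82 of height $18: ½ · (82 + 64) · 18 = $1314.

Consumer surplus falls by $1314 thousand.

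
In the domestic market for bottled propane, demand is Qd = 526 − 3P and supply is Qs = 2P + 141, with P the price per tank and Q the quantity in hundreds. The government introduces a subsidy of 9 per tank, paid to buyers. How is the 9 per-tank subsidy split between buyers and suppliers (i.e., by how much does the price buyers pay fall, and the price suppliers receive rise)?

Without the subsidy, 526 − 3P = 2P + 141 gives 5P = 385, so P* = 77 and Q* = 295.
With a per-unit subsidy paid to buyers, each effectively pays P − 9, so demand becomes Qd = 526 − 3(P − 9).
Solving gives Q = 305.8 with buyers paying 73.4 and suppliers receiving 82.4 (the 9 wedge).
Gain to buyers: 3.6; to suppliers: 5.4. (They sum to 9.)

Buyers gain 3.6 per tank; suppliers gain 5.4 per tank.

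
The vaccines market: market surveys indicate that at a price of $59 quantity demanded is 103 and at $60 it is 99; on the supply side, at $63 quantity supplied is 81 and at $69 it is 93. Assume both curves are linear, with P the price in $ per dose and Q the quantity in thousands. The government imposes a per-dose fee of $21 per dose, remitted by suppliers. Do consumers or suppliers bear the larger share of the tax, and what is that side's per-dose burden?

Suppliers bear the larger share: $14 per dose.

Demand slope: (99 − 103)/(60 − 59) = -4, so Qd = 339 − 4P.
Supply slope: (93 − 81)/(69 − 63) = 2, so Qs = 2P − 45.
Before the tax: set 339 − 4P = 2P − 45 → P* = $64, Q* = 83.
With the tax collected from suppliers, supply shifts: Qs = 2(P − 21) − 45.
Solving gives Q = 55 with consumers paying $71 and suppliers receiving $50 (the $21 wedge).
Per-dose burden: consumers $7, suppliers $14.
Suppliers take the larger share because supply is less price-elastic here (demand slope 4 vs supply slope 2).
The less price-elastic side of the market bears the larger share of a per-unit tax.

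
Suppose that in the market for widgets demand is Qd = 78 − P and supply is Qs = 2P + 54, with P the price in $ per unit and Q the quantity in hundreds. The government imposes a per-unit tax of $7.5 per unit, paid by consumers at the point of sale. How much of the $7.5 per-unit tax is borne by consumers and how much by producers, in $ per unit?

Consumers bear $5 per unit; producers bear $2.5 per unit.

Without the tax, 78 − P = 2P + 54 gives 3P = 24, so P* = $8 and Q* = 70.
With the tax collected from consumers, demand (in seller-price terms) shifts: Qd = 78 − (P + 7.5).
Solving gives Q = 65 with consumers paying $13 and producers receiving $5.5 (the $7.5 wedge).
Burden on consumers: $5; on producers: $2.5. (They sum to $7.5.)
The less price-elastic side of the market bears the larger share of a per-unit tax.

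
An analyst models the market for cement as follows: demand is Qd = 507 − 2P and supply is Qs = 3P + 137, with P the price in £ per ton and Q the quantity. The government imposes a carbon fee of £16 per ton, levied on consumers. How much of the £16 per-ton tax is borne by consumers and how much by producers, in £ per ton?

Before the tax: set 507 − 2P = 3P + 137 → P* = £74, Q* = 359.
With the tax collected from consumers, demand (in seller-price terms) shifts: Qd = 507 − 2(P + 16).
Solving gives Q = 339.8 with consumers paying £83.6 and producers receiving £67.6 (the £16 wedge).
Burden on consumers: £9.6; on producers: £6.4. (They sum to £16.)
The less price-elastic side of the market bears the larger share of a per-unit tax.

Consumers bear £9.6 per ton; producers bear £6.4 per ton.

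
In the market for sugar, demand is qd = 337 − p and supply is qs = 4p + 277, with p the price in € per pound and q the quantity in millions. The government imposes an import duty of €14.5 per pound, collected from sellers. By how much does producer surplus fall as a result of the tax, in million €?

Producer surplus falls by €925.68 million.

Without the tax, 337 − p = 4p + 277 gives 5p = 60, so p* = €12 and q* = 325.
With the tax collected from sellers, supply shifts: qs = 4(p − 14.5) + 277.
Solving gives q = 313.4 with buyers paying €23.6 and sellers receiving €9.1 (the €14.5 wedge).
ΔPS is the trapezoid between Q = 313.4 and Q = 325 of height €2.9: ½ · (325 + 313.4) · 2.9 = €925.68.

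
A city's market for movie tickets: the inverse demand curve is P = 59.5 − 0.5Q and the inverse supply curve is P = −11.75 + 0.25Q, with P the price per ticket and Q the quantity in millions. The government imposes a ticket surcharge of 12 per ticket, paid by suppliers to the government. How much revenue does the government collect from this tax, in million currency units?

Rewrite in direct form: Qd = 119 − 2P and Qs = 4P + 47.
Without the tax, 119 − 2P = 4P + 47 gives 6P = 72, so P* = 12 and Q* = 95.
With the tax collected from suppliers, supply shifts: Qs = 4(P − 12) + 47.
Solving gives Q = 79 with buyers paying 20 and suppliers receiving 8 (the 12 wedge).
Revenue = t · Q = 12 · 79 = 948.

Tax revenue = 948 million.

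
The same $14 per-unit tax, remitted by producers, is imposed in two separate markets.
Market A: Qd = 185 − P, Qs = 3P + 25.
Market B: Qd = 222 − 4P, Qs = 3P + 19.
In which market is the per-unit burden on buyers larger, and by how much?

Market A, by $4.5.

Market A: pre-tax P* = $40, Q* = 145; post-tax Q = 134.5; per-unit burden on buyers = $10.5.
Market B: pre-tax P* = $29, Q* = 106; post-tax Q = 82; per-unit burden on buyers = $6.
Difference: $10.5 vs $6 → market A is larger by $4.5.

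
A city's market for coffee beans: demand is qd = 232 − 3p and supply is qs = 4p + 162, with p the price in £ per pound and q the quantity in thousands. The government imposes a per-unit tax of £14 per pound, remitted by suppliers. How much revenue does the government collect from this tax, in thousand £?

Tax revenue = £2492 thousand.

Without the tax, 232 − 3p = 4p + 162 gives 7p = 70, so p* = £10 and q* = 202.
With the tax collected from suppliers, supply shifts: qs = 4(p − 14) + 162.
New equilibrium: consumers pay £18, suppliers receive £4, q = 178. (Wedge: pb − ps = 14.)
Revenue = t · Q = 14 · 178 = £2492.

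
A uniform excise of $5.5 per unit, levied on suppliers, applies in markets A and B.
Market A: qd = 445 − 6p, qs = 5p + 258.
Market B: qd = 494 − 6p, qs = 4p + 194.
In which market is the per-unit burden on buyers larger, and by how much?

Market A: pre-tax p* = $17, q* = 343; post-tax q = 328; per-unit burden on buyers = $2.5.
Market B: pre-tax p* = $30, q* = 314; post-tax q = 300.8; per-unit burden on buyers = $2.2.
Difference: $2.5 vs $2.2 → market A is larger by $0.3.

Market A, by $0.3.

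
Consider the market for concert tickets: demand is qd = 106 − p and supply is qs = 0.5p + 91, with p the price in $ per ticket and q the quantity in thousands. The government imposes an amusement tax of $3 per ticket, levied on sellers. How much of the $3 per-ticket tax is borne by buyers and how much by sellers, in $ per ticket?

Buyers bear $1 per ticket; sellers bear $2 per ticket.

Without the tax, 106 − p = 0.5p + 91 gives 1.5p = 15, so p* = $10 and q* = 96.
With the tax collected from sellers, supply shifts: qs = 0.5(p − 3) + 91.
Solving gives q = 95 with buyers paying $11 and sellers receiving $8 (the $3 wedge).
Burden on buyers: $1; on sellers: $2. (They sum to $3.)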